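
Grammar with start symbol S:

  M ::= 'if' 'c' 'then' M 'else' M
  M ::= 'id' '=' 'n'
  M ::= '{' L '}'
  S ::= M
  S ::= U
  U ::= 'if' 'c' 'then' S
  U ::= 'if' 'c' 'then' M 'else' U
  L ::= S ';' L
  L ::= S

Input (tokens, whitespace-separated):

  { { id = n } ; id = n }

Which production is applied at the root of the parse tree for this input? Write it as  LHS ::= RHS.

[S [M { [L [S [M { [L [S [M id = n]]] }]] ; [L [S [M id = n]]]] }]]

S ::= M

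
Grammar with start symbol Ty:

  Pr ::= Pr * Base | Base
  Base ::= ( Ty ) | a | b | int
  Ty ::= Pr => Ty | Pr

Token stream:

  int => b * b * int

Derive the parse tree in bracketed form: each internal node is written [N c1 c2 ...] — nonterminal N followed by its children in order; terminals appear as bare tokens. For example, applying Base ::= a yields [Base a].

Ty
Pr => Ty
Base => Ty
int => Ty
int => Pr
int => Pr * Base
int => Pr * Base * Base
int => Base * Base * Base
int => b * Base * Base
int => b * b * Base
int => b * b * int

[Ty [Pr [Base int]] => [Ty [Pr [Pr [Pr [Base b]] * [Base b]] * [Base int]]]]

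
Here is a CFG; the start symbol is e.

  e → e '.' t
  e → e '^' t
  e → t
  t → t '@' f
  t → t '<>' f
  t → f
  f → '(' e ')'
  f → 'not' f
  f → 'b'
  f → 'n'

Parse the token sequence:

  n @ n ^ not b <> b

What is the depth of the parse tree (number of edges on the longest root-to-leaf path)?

5

[e [e [t [t [f n]] @ [f n]]] ^ [t [t [f not [f b]]] <> [f b]]]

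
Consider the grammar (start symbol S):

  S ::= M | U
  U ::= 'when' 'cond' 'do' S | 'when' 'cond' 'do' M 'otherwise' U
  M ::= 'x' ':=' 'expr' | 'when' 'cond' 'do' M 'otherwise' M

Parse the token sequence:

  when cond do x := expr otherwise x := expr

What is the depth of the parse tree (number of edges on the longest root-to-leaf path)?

[S [M when cond do [M x := expr] otherwise [M x := expr]]]

3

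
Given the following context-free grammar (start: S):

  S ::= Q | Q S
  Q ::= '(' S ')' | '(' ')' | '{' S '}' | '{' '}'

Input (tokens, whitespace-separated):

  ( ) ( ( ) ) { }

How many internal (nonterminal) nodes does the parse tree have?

8

[S [Q ( )] [S [Q ( [S [Q ( )]] )] [S [Q { }]]]]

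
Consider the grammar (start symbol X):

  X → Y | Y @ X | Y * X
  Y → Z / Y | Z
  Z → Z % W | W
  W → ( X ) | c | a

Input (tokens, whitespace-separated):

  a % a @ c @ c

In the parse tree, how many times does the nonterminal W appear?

4

[X [Y [Z [Z [W a]] % [W a]]] @ [X [Y [Z [W c]]] @ [X [Y [Z [W c]]]]]]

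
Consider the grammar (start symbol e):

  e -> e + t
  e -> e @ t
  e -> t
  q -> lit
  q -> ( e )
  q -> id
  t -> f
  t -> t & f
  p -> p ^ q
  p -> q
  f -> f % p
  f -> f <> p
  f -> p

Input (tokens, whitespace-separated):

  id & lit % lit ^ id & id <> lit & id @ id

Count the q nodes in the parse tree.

8

[e [e [t [t [t [t [f [p [q id]]]] & [f [f [p [q lit]]] % [p [p [q lit]] ^ [q id]]]] & [f [f [p [q id]]] <> [p [q lit]]]] & [f [p [q id]]]]] @ [t [f [p [q id]]]]]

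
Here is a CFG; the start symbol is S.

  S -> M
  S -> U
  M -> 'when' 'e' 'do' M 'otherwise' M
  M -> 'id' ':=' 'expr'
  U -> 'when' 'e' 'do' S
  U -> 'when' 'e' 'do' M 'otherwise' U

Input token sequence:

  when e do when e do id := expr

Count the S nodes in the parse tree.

3

[S [U when e do [S [U when e do [S [M id := expr]]]]]]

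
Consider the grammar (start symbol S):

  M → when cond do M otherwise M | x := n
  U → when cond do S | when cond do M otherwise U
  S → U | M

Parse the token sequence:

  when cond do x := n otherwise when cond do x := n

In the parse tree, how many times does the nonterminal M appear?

2

[S [U when cond do [M x := n] otherwise [U when cond do [S [M x := n]]]]]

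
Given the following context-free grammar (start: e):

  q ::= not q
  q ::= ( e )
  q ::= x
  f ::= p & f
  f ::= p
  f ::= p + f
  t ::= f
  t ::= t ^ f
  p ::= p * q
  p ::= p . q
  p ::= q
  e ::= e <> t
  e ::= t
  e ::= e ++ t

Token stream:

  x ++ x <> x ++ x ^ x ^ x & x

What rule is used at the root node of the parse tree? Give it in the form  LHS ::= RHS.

[e [e [e [e [t [f [p [q x]]]]] ++ [t [f [p [q x]]]]] <> [t [f [p [q x]]]]] ++ [t [t [t [f [p [q x]]]] ^ [f [p [q x]]]] ^ [f [p [q x]] & [f [p [q x]]]]]]

e ::= e ++ t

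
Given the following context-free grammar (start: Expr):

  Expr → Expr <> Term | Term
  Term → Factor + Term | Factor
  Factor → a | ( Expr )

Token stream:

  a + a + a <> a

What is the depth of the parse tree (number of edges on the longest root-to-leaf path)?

6

[Expr [Expr [Term [Factor a] + [Term [Factor a] + [Term [Factor a]]]]] <> [Term [Factor a]]]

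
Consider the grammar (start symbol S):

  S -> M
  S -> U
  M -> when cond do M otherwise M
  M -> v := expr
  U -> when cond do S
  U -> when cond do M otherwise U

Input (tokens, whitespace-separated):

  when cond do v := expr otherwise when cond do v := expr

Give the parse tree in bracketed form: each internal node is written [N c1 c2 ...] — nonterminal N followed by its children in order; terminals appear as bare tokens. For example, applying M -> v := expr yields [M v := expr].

S
U
when cond do M otherwise U
when cond do v := expr otherwise U
when cond do v := expr otherwise when cond do S
when cond do v := expr otherwise when cond do M
when cond do v := expr otherwise when cond do v := expr

[S [U when cond do [M v := expr] otherwise [U when cond do [S [M v := expr]]]]]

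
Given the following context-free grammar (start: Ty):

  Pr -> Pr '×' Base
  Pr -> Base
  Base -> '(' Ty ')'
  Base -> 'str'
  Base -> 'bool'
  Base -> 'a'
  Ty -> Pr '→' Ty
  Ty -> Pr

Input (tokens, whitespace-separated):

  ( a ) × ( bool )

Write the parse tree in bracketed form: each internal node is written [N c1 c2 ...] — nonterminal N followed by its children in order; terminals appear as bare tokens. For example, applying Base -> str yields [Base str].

Ty
Pr
Pr × Base
Base × Base
( Ty ) × Base
( Pr ) × Base
( Base ) × Base
( a ) × Base
( a ) × ( Ty )
( a ) × ( Pr )
( a ) × ( Base )
( a ) × ( bool )

[Ty [Pr [Pr [Base ( [Ty [Pr [Base a]]] )]] × [Base ( [Ty [Pr [Base bool]]] )]]]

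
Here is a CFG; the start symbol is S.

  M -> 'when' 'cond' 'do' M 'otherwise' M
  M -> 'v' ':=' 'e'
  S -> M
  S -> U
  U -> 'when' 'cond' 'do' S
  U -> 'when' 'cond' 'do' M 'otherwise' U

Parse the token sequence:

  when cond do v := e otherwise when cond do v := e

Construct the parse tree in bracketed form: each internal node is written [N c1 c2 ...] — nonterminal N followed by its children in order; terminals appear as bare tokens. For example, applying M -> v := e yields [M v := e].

S
U
when cond do M otherwise U
when cond do v := e otherwise U
when cond do v := e otherwise when cond do S
when cond do v := e otherwise when cond do M
when cond do v := e otherwise when cond do v := e

[S [U when cond do [M v := e] otherwise [U when cond do [S [M v := e]]]]]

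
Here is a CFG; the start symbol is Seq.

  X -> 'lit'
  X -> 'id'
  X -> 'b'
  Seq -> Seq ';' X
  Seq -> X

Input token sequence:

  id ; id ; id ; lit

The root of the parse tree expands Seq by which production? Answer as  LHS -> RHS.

[Seq [Seq [Seq [Seq [X id]] ; [X id]] ; [X id]] ; [X lit]]

Seq -> Seq ';' X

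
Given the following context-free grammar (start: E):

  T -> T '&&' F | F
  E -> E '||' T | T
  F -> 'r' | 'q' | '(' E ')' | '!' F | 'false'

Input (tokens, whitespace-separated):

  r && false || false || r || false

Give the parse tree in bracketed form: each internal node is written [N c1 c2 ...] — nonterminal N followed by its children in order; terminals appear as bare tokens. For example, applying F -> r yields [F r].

E
E || T
E || T || T
E || T || T || T
T || T || T || T
T && F || T || T || T
F && F || T || T || T
r && F || T || T || T
r && false || T || T || T
r && false || F || T || T
r && false || false || T || T
r && false || false || F || T
r && false || false || r || T
r && false || false || r || F
r && false || false || r || false

[E [E [E [E [T [T [F r]] && [F false]]] || [T [F false]]] || [T [F r]]] || [T [F false]]]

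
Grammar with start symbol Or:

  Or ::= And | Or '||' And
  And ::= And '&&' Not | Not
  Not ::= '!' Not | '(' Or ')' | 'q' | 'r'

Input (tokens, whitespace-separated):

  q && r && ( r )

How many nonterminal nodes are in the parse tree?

[Or [And [And [And [Not q]] && [Not r]] && [Not ( [Or [And [Not r]]] )]]]

10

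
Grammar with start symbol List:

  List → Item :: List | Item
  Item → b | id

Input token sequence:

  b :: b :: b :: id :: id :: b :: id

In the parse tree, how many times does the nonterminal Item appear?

7

[List [Item b] :: [List [Item b] :: [List [Item b] :: [List [Item id] :: [List [Item id] :: [List [Item b] :: [List [Item id]]]]]]]]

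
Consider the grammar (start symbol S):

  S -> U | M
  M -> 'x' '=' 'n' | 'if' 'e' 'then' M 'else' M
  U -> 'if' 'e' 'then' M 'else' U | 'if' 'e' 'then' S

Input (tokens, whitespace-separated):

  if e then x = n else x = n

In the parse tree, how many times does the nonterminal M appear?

[S [M if e then [M x = n] else [M x = n]]]

3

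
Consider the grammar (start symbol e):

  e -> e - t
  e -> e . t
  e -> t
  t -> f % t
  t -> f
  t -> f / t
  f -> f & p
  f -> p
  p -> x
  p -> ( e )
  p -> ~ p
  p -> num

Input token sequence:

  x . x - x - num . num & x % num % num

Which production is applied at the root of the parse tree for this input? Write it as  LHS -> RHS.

[e [e [e [e [e [t [f [p x]]]] . [t [f [p x]]]] - [t [f [p x]]]] - [t [f [p num]]]] . [t [f [f [p num]] & [p x]] % [t [f [p num]] % [t [f [p num]]]]]]

e -> e . t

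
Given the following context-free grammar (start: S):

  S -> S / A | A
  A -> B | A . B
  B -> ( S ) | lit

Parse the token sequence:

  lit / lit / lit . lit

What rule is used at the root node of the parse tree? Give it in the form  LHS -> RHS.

S -> S / A

[S [S [S [A [B lit]]] / [A [B lit]]] / [A [A [B lit]] . [B lit]]]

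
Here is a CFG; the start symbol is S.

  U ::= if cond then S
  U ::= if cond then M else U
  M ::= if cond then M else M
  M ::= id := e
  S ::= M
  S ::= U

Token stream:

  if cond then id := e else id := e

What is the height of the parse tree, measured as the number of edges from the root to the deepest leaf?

3

[S [M if cond then [M id := e] else [M id := e]]]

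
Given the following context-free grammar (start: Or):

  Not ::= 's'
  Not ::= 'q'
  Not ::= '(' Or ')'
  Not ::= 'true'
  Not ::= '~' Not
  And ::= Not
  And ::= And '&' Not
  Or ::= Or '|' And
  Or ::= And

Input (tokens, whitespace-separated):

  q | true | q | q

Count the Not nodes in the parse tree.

4

[Or [Or [Or [Or [And [Not q]]] | [And [Not true]]] | [And [Not q]]] | [And [Not q]]]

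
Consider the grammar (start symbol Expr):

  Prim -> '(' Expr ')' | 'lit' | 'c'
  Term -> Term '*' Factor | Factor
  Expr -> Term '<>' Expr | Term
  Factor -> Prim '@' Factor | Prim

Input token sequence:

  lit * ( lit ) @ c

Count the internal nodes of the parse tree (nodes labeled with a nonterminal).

13

[Expr [Term [Term [Factor [Prim lit]]] * [Factor [Prim ( [Expr [Term [Factor [Prim lit]]]] )] @ [Factor [Prim c]]]]]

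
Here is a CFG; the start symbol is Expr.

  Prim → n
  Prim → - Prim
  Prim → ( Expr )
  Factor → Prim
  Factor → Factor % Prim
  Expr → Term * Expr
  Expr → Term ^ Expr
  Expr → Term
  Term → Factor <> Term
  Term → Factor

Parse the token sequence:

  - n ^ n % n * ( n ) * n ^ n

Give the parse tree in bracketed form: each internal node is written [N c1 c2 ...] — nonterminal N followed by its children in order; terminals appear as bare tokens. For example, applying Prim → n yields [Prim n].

[Expr [Term [Factor [Prim - [Prim n]]]] ^ [Expr [Term [Factor [Factor [Prim n]] % [Prim n]]] * [Expr [Term [Factor [Prim ( [Expr [Term [Factor [Prim n]]]] )]]] * [Expr [Term [Factor [Prim n]]] ^ [Expr [Term [Factor [Prim n]]]]]]]]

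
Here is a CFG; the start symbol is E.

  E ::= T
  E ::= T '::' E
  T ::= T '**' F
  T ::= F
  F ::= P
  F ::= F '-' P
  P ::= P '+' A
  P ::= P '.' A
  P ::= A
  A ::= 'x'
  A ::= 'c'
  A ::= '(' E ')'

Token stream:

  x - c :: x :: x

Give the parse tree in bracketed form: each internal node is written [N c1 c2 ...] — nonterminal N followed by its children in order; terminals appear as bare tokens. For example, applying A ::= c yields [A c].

E
T :: E
F :: E
F - P :: E
P - P :: E
A - P :: E
x - P :: E
x - A :: E
x - c :: E
x - c :: T :: E
x - c :: F :: E
x - c :: P :: E
x - c :: A :: E
x - c :: x :: E
x - c :: x :: T
x - c :: x :: F
x - c :: x :: P
x - c :: x :: A
x - c :: x :: x

[E [T [F [F [P [A x]]] - [P [A c]]]] :: [E [T [F [P [A x]]]] :: [E [T [F [P [A x]]]]]]]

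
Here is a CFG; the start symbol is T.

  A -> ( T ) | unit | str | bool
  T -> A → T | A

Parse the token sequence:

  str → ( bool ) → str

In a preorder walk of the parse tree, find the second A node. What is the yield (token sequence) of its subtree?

( bool )

[T [A str] → [T [A ( [T [A bool]] )] → [T [A str]]]]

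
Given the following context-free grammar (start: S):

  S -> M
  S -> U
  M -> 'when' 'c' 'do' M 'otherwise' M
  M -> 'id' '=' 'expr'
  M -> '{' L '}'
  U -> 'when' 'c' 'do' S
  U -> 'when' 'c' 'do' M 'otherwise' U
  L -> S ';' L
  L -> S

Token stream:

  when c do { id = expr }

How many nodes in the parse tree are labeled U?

[S [U when c do [S [M { [L [S [M id = expr]]] }]]]]

1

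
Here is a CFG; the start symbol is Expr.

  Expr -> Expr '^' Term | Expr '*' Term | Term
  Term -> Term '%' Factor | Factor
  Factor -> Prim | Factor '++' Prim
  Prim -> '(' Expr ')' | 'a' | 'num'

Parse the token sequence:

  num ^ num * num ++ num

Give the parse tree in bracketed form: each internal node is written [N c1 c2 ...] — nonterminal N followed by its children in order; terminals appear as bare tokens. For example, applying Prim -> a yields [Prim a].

Expr
Expr * Term
Expr ^ Term * Term
Term ^ Term * Term
Factor ^ Term * Term
Prim ^ Term * Term
num ^ Term * Term
num ^ Factor * Term
num ^ Prim * Term
num ^ num * Term
num ^ num * Factor
num ^ num * Factor ++ Prim
num ^ num * Prim ++ Prim
num ^ num * num ++ Prim
num ^ num * num ++ num

[Expr [Expr [Expr [Term [Factor [Prim num]]]] ^ [Term [Factor [Prim num]]]] * [Term [Factor [Factor [Prim num]] ++ [Prim num]]]]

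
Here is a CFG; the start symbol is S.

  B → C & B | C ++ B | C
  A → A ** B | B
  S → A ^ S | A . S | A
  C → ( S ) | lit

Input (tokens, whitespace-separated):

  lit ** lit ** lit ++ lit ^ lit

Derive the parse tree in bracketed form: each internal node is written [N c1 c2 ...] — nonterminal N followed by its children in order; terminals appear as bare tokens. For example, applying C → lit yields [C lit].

S
A ^ S
A ** B ^ S
A ** B ** B ^ S
B ** B ** B ^ S
C ** B ** B ^ S
lit ** B ** B ^ S
lit ** C ** B ^ S
lit ** lit ** B ^ S
lit ** lit ** C ++ B ^ S
lit ** lit ** lit ++ B ^ S
lit ** lit ** lit ++ C ^ S
lit ** lit ** lit ++ lit ^ S
lit ** lit ** lit ++ lit ^ A
lit ** lit ** lit ++ lit ^ B
lit ** lit ** lit ++ lit ^ C
lit ** lit ** lit ++ lit ^ lit

[S [A [A [A [B [C lit]]] ** [B [C lit]]] ** [B [C lit] ++ [B [C lit]]]] ^ [S [A [B [C lit]]]]]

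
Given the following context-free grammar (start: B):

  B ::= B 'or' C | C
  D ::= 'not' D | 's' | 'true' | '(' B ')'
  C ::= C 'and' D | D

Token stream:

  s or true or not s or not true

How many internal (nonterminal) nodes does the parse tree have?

[B [B [B [B [C [D s]]] or [C [D true]]] or [C [D not [D s]]]] or [C [D not [D true]]]]

14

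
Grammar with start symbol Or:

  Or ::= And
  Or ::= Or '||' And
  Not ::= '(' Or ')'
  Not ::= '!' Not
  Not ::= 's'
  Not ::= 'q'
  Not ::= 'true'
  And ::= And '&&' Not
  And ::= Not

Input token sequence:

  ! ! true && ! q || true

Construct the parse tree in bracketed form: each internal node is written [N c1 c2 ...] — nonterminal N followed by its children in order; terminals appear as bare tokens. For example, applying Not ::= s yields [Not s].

Or
Or || And
And || And
And && Not || And
Not && Not || And
! Not && Not || And
! ! Not && Not || And
! ! true && Not || And
! ! true && ! Not || And
! ! true && ! q || And
! ! true && ! q || Not
! ! true && ! q || true

[Or [Or [And [And [Not ! [Not ! [Not true]]]] && [Not ! [Not q]]]] || [And [Not true]]]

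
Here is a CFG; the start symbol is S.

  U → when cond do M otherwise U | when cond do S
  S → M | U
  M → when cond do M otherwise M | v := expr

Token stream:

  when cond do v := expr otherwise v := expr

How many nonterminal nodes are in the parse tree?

[S [M when cond do [M v := expr] otherwise [M v := expr]]]

4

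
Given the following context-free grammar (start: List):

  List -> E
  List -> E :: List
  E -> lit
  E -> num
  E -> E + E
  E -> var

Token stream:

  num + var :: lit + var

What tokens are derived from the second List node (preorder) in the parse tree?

[List [E [E num] + [E var]] :: [List [E [E lit] + [E var]]]]

lit + var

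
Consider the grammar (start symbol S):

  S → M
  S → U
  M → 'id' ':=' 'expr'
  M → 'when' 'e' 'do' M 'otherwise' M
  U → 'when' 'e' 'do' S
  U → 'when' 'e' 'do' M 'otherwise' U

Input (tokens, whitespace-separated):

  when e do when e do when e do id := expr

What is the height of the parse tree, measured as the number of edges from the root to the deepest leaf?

[S [U when e do [S [U when e do [S [U when e do [S [M id := expr]]]]]]]]

8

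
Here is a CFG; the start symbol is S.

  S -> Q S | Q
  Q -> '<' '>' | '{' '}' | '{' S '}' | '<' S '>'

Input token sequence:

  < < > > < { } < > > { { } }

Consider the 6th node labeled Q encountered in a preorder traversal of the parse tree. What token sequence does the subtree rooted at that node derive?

[S [Q < [S [Q < >]] >] [S [Q < [S [Q { }] [S [Q < >]]] >] [S [Q { [S [Q { }]] }]]]]

{ { } }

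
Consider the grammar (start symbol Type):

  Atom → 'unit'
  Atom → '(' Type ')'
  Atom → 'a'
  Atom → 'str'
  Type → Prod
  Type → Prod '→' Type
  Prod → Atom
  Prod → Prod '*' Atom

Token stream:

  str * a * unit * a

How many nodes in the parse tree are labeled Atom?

[Type [Prod [Prod [Prod [Prod [Atom str]] * [Atom a]] * [Atom unit]] * [Atom a]]]

4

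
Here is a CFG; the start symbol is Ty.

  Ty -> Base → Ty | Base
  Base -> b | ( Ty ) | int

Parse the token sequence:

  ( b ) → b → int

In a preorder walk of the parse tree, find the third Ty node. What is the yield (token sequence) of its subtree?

b → int

[Ty [Base ( [Ty [Base b]] )] → [Ty [Base b] → [Ty [Base int]]]]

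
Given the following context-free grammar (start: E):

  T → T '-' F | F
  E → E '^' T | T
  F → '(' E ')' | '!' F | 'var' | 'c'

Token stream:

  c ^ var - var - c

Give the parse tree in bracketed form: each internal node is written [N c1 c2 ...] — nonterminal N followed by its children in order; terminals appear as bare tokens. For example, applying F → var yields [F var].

[E [E [T [F c]]] ^ [T [T [T [F var]] - [F var]] - [F c]]]

E
E ^ T
T ^ T
F ^ T
c ^ T
c ^ T - F
c ^ T - F - F
c ^ F - F - F
c ^ var - F - F
c ^ var - var - F
c ^ var - var - c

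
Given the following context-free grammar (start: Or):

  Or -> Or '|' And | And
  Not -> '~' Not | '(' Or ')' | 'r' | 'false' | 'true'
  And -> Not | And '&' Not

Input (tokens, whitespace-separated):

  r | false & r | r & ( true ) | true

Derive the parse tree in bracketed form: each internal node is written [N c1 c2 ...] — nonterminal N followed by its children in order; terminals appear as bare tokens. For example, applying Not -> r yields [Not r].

Or
Or | And
Or | And | And
Or | And | And | And
And | And | And | And
Not | And | And | And
r | And | And | And
r | And & Not | And | And
r | Not & Not | And | And
r | false & Not | And | And
r | false & r | And | And
r | false & r | And & Not | And
r | false & r | Not & Not | And
r | false & r | r & Not | And
r | false & r | r & ( Or ) | And
r | false & r | r & ( And ) | And
r | false & r | r & ( Not ) | And
r | false & r | r & ( true ) | And
r | false & r | r & ( true ) | Not
r | false & r | r & ( true ) | true

[Or [Or [Or [Or [And [Not r]]] | [And [And [Not false]] & [Not r]]] | [And [And [Not r]] & [Not ( [Or [And [Not true]]] )]]] | [And [Not true]]]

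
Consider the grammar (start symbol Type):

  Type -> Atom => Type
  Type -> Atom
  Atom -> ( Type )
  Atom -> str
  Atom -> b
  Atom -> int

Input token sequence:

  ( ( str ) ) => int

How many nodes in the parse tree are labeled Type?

[Type [Atom ( [Type [Atom ( [Type [Atom str]] )]] )] => [Type [Atom int]]]

4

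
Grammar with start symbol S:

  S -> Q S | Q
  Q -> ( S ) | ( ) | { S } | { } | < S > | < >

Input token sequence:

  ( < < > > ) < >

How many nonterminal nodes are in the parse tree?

8

[S [Q ( [S [Q < [S [Q < >]] >]] )] [S [Q < >]]]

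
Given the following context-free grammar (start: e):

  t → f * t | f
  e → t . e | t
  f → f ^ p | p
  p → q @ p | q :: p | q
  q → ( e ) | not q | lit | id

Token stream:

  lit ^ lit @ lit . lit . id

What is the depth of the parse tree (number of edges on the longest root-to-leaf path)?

7

[e [t [f [f [p [q lit]]] ^ [p [q lit] @ [p [q lit]]]]] . [e [t [f [p [q lit]]]] . [e [t [f [p [q id]]]]]]]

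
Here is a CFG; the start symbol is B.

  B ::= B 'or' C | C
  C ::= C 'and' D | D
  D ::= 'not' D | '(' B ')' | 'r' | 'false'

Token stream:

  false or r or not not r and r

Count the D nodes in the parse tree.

[B [B [B [C [D false]]] or [C [D r]]] or [C [C [D not [D not [D r]]]] and [D r]]]

6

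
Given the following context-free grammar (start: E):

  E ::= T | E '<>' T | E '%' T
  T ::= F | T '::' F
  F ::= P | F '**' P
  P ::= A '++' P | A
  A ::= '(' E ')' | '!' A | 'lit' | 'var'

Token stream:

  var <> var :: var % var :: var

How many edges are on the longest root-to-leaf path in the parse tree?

[E [E [E [T [F [P [A var]]]]] <> [T [T [F [P [A var]]]] :: [F [P [A var]]]]] % [T [T [F [P [A var]]]] :: [F [P [A var]]]]]

7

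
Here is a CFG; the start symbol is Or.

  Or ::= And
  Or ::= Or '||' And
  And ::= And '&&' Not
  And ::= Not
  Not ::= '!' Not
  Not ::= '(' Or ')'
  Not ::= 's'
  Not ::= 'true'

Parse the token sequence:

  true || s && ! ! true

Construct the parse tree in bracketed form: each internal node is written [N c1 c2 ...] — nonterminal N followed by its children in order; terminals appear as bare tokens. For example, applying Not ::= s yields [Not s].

Or
Or || And
And || And
Not || And
true || And
true || And && Not
true || Not && Not
true || s && Not
true || s && ! Not
true || s && ! ! Not
true || s && ! ! true

[Or [Or [And [Not true]]] || [And [And [Not s]] && [Not ! [Not ! [Not true]]]]]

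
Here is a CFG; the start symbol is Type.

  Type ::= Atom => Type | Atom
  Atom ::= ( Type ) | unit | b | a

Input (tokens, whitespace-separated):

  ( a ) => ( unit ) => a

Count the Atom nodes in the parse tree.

[Type [Atom ( [Type [Atom a]] )] => [Type [Atom ( [Type [Atom unit]] )] => [Type [Atom a]]]]

5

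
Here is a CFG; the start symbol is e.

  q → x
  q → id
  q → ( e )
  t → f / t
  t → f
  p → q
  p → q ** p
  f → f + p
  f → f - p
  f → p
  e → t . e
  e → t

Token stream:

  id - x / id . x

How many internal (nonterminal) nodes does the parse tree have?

[e [t [f [f [p [q id]]] - [p [q x]]] / [t [f [p [q id]]]]] . [e [t [f [p [q x]]]]]]

17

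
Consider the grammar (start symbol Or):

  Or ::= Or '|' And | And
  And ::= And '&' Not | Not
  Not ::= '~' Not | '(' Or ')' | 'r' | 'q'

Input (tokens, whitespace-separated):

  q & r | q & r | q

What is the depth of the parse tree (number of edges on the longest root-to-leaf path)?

[Or [Or [Or [And [And [Not q]] & [Not r]]] | [And [And [Not q]] & [Not r]]] | [And [Not q]]]

6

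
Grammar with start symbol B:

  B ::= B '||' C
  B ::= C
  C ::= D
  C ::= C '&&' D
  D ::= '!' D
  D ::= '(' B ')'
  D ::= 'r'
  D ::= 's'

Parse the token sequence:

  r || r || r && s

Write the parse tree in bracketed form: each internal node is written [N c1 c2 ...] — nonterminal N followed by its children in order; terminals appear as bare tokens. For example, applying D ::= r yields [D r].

[B [B [B [C [D r]]] || [C [D r]]] || [C [C [D r]] && [D s]]]

B
B || C
B || C || C
C || C || C
D || C || C
r || C || C
r || D || C
r || r || C
r || r || C && D
r || r || D && D
r || r || r && D
r || r || r && s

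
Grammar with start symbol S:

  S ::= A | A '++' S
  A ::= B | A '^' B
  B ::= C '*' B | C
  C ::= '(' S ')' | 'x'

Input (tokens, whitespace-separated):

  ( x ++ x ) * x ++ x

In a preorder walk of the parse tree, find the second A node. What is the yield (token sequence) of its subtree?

x

[S [A [B [C ( [S [A [B [C x]]] ++ [S [A [B [C x]]]]] )] * [B [C x]]]] ++ [S [A [B [C x]]]]]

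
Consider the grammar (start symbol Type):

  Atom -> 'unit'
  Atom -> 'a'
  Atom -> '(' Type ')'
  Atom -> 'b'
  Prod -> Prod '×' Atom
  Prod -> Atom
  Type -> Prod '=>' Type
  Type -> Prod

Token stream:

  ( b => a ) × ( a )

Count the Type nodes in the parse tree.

4

[Type [Prod [Prod [Atom ( [Type [Prod [Atom b]] => [Type [Prod [Atom a]]]] )]] × [Atom ( [Type [Prod [Atom a]]] )]]]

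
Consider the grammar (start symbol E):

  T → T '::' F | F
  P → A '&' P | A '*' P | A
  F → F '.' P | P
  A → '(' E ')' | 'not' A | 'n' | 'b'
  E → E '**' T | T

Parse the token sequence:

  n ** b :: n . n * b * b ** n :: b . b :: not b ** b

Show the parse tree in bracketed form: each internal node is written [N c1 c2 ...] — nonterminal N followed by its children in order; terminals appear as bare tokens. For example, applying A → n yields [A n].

[E [E [E [E [T [F [P [A n]]]]] ** [T [T [F [P [A b]]]] :: [F [F [P [A n]]] . [P [A n] * [P [A b] * [P [A b]]]]]]] ** [T [T [T [F [P [A n]]]] :: [F [F [P [A b]]] . [P [A b]]]] :: [F [P [A not [A b]]]]]] ** [T [F [P [A b]]]]]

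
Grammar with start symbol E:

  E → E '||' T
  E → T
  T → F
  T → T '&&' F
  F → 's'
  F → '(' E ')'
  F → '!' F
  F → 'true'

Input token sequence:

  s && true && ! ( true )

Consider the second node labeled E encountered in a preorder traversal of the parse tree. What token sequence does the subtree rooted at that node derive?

true

[E [T [T [T [F s]] && [F true]] && [F ! [F ( [E [T [F true]]] )]]]]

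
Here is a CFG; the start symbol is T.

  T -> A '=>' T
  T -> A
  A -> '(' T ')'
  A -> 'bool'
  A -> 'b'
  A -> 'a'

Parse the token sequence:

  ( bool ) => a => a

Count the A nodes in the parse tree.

[T [A ( [T [A bool]] )] => [T [A a] => [T [A a]]]]

4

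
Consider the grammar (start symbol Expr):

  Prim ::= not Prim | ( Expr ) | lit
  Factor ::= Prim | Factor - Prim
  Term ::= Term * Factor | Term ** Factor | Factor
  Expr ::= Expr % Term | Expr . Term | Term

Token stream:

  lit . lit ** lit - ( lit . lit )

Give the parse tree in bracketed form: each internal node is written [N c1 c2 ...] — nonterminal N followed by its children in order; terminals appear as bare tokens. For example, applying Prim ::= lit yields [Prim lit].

Expr
Expr . Term
Term . Term
Factor . Term
Prim . Term
lit . Term
lit . Term ** Factor
lit . Factor ** Factor
lit . Prim ** Factor
lit . lit ** Factor
lit . lit ** Factor - Prim
lit . lit ** Prim - Prim
lit . lit ** lit - Prim
lit . lit ** lit - ( Expr )
lit . lit ** lit - ( Expr . Term )
lit . lit ** lit - ( Term . Term )
lit . lit ** lit - ( Factor . Term )
lit . lit ** lit - ( Prim . Term )
lit . lit ** lit - ( lit . Term )
lit . lit ** lit - ( lit . Factor )
lit . lit ** lit - ( lit . Prim )
lit . lit ** lit - ( lit . lit )

[Expr [Expr [Term [Factor [Prim lit]]]] . [Term [Term [Factor [Prim lit]]] ** [Factor [Factor [Prim lit]] - [Prim ( [Expr [Expr [Term [Factor [Prim lit]]]] . [Term [Factor [Prim lit]]]] )]]]]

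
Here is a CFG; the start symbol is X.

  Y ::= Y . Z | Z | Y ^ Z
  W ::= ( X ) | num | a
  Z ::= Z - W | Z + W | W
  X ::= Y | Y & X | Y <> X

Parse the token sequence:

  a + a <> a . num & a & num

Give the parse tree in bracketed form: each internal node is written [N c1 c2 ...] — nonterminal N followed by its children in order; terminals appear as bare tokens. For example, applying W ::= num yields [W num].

X
Y <> X
Z <> X
Z + W <> X
W + W <> X
a + W <> X
a + a <> X
a + a <> Y & X
a + a <> Y . Z & X
a + a <> Z . Z & X
a + a <> W . Z & X
a + a <> a . Z & X
a + a <> a . W & X
a + a <> a . num & X
a + a <> a . num & Y & X
a + a <> a . num & Z & X
a + a <> a . num & W & X
a + a <> a . num & a & X
a + a <> a . num & a & Y
a + a <> a . num & a & Z
a + a <> a . num & a & W
a + a <> a . num & a & num

[X [Y [Z [Z [W a]] + [W a]]] <> [X [Y [Y [Z [W a]]] . [Z [W num]]] & [X [Y [Z [W a]]] & [X [Y [Z [W num]]]]]]]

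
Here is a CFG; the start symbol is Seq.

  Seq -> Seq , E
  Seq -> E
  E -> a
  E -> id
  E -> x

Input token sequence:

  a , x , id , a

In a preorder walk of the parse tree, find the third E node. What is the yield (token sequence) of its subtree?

[Seq [Seq [Seq [Seq [E a]] , [E x]] , [E id]] , [E a]]

id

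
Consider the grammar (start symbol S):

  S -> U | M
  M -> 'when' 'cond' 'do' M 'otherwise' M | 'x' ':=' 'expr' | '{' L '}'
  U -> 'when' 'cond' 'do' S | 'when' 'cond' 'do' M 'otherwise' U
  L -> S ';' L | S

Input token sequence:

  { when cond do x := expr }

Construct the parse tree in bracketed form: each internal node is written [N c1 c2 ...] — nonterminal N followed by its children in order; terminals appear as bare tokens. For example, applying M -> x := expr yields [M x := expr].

[S [M { [L [S [U when cond do [S [M x := expr]]]]] }]]

S
M
{ L }
{ S }
{ U }
{ when cond do S }
{ when cond do M }
{ when cond do x := expr }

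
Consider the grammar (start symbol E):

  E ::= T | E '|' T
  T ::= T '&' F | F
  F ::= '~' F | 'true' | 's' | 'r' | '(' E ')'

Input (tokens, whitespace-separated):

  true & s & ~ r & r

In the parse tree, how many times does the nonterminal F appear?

[E [T [T [T [T [F true]] & [F s]] & [F ~ [F r]]] & [F r]]]

5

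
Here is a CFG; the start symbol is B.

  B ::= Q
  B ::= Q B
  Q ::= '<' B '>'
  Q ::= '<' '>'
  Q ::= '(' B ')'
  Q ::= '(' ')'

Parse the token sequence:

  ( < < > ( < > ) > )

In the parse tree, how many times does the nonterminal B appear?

5

[B [Q ( [B [Q < [B [Q < >] [B [Q ( [B [Q < >]] )]]] >]] )]]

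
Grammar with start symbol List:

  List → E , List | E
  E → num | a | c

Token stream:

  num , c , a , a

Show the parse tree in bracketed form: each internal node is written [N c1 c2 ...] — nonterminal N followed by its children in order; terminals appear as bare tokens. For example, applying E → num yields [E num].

List
E , List
num , List
num , E , List
num , c , List
num , c , E , List
num , c , a , List
num , c , a , E
num , c , a , a

[List [E num] , [List [E c] , [List [E a] , [List [E a]]]]]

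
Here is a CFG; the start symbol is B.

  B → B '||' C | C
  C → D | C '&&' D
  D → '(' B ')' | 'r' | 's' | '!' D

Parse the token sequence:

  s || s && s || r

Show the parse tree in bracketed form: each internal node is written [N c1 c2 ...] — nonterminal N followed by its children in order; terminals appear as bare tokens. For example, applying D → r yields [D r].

B
B || C
B || C || C
C || C || C
D || C || C
s || C || C
s || C && D || C
s || D && D || C
s || s && D || C
s || s && s || C
s || s && s || D
s || s && s || r

[B [B [B [C [D s]]] || [C [C [D s]] && [D s]]] || [C [D r]]]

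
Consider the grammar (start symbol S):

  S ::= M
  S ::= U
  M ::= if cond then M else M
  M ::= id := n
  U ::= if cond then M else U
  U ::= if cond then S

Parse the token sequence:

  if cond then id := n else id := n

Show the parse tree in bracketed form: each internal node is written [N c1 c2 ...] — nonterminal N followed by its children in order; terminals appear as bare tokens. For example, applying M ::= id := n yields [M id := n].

S
M
if cond then M else M
if cond then id := n else M
if cond then id := n else id := n

[S [M if cond then [M id := n] else [M id := n]]]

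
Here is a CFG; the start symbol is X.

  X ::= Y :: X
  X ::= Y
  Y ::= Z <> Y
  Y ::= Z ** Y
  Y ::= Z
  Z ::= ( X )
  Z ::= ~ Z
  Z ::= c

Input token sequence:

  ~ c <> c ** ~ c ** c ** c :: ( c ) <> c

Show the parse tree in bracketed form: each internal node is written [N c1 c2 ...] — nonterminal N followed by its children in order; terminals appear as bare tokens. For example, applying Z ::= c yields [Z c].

[X [Y [Z ~ [Z c]] <> [Y [Z c] ** [Y [Z ~ [Z c]] ** [Y [Z c] ** [Y [Z c]]]]]] :: [X [Y [Z ( [X [Y [Z c]]] )] <> [Y [Z c]]]]]

X
Y :: X
Z <> Y :: X
~ Z <> Y :: X
~ c <> Y :: X
~ c <> Z ** Y :: X
~ c <> c ** Y :: X
~ c <> c ** Z ** Y :: X
~ c <> c ** ~ Z ** Y :: X
~ c <> c ** ~ c ** Y :: X
~ c <> c ** ~ c ** Z ** Y :: X
~ c <> c ** ~ c ** c ** Y :: X
~ c <> c ** ~ c ** c ** Z :: X
~ c <> c ** ~ c ** c ** c :: X
~ c <> c ** ~ c ** c ** c :: Y
~ c <> c ** ~ c ** c ** c :: Z <> Y
~ c <> c ** ~ c ** c ** c :: ( X ) <> Y
~ c <> c ** ~ c ** c ** c :: ( Y ) <> Y
~ c <> c ** ~ c ** c ** c :: ( Z ) <> Y
~ c <> c ** ~ c ** c ** c :: ( c ) <> Y
~ c <> c ** ~ c ** c ** c :: ( c ) <> Z
~ c <> c ** ~ c ** c ** c :: ( c ) <> c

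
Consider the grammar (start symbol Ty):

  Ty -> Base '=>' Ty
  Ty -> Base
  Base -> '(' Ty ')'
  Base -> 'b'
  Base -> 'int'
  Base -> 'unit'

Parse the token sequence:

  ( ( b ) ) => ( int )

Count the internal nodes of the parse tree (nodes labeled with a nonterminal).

10

[Ty [Base ( [Ty [Base ( [Ty [Base b]] )]] )] => [Ty [Base ( [Ty [Base int]] )]]]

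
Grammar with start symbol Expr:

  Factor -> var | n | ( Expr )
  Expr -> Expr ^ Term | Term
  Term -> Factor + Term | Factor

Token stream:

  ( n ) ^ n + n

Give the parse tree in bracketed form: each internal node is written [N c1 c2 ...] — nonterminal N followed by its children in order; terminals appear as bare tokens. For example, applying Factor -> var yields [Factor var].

[Expr [Expr [Term [Factor ( [Expr [Term [Factor n]]] )]]] ^ [Term [Factor n] + [Term [Factor n]]]]

Expr
Expr ^ Term
Term ^ Term
Factor ^ Term
( Expr ) ^ Term
( Term ) ^ Term
( Factor ) ^ Term
( n ) ^ Term
( n ) ^ Factor + Term
( n ) ^ n + Term
( n ) ^ n + Factor
( n ) ^ n + n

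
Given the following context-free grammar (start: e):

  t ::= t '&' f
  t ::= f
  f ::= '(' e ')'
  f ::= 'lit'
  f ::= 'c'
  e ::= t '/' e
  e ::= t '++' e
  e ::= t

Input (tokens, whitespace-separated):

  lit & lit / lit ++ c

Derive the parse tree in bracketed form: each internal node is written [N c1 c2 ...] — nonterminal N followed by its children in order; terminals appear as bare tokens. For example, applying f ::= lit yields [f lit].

[e [t [t [f lit]] & [f lit]] / [e [t [f lit]] ++ [e [t [f c]]]]]

e
t / e
t & f / e
f & f / e
lit & f / e
lit & lit / e
lit & lit / t ++ e
lit & lit / f ++ e
lit & lit / lit ++ e
lit & lit / lit ++ t
lit & lit / lit ++ f
lit & lit / lit ++ c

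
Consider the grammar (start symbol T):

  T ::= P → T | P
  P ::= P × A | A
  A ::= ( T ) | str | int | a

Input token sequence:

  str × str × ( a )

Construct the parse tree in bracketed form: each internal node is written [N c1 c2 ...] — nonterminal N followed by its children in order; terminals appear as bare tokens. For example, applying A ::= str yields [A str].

T
P
P × A
P × A × A
A × A × A
str × A × A
str × str × A
str × str × ( T )
str × str × ( P )
str × str × ( A )
str × str × ( a )

[T [P [P [P [A str]] × [A str]] × [A ( [T [P [A a]]] )]]]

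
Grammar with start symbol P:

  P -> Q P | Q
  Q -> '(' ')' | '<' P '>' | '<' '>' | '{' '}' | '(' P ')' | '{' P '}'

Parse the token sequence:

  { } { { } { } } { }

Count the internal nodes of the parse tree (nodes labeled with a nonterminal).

10

[P [Q { }] [P [Q { [P [Q { }] [P [Q { }]]] }] [P [Q { }]]]]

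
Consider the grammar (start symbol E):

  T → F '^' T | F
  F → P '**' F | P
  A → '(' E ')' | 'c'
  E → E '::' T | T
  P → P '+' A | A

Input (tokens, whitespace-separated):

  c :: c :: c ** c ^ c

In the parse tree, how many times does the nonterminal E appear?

3

[E [E [E [T [F [P [A c]]]]] :: [T [F [P [A c]]]]] :: [T [F [P [A c]] ** [F [P [A c]]]] ^ [T [F [P [A c]]]]]]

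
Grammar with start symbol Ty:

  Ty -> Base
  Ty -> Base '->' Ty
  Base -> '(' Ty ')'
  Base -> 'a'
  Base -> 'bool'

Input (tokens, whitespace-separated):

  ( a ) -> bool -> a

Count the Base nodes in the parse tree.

4

[Ty [Base ( [Ty [Base a]] )] -> [Ty [Base bool] -> [Ty [Base a]]]]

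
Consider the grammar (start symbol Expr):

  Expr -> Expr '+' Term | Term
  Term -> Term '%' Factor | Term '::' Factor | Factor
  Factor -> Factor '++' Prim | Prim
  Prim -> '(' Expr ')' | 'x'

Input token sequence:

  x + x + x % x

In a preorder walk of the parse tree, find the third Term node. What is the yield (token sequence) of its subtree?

[Expr [Expr [Expr [Term [Factor [Prim x]]]] + [Term [Factor [Prim x]]]] + [Term [Term [Factor [Prim x]]] % [Factor [Prim x]]]]

x % x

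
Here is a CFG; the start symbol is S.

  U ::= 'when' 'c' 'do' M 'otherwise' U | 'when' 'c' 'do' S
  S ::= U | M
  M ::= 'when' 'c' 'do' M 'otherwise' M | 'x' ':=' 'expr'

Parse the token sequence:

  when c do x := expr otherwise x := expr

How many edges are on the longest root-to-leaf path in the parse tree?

[S [M when c do [M x := expr] otherwise [M x := expr]]]

3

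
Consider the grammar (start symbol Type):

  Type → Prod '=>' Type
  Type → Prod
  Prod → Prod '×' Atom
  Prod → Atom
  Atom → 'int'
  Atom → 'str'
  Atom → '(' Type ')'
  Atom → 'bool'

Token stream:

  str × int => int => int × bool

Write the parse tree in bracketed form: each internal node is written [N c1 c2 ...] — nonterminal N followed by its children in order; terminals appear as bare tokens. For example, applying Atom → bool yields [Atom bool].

Type
Prod => Type
Prod × Atom => Type
Atom × Atom => Type
str × Atom => Type
str × int => Type
str × int => Prod => Type
str × int => Atom => Type
str × int => int => Type
str × int => int => Prod
str × int => int => Prod × Atom
str × int => int => Atom × Atom
str × int => int => int × Atom
str × int => int => int × bool

[Type [Prod [Prod [Atom str]] × [Atom int]] => [Type [Prod [Atom int]] => [Type [Prod [Prod [Atom int]] × [Atom bool]]]]]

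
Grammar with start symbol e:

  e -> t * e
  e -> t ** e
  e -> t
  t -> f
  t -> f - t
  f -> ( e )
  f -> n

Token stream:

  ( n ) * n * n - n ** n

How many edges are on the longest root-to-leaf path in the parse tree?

6

[e [t [f ( [e [t [f n]]] )]] * [e [t [f n]] * [e [t [f n] - [t [f n]]] ** [e [t [f n]]]]]]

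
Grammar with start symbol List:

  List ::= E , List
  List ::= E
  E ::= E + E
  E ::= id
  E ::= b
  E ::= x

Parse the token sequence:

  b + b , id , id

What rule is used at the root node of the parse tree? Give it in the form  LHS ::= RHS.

List ::= E , List

[List [E [E b] + [E b]] , [List [E id] , [List [E id]]]]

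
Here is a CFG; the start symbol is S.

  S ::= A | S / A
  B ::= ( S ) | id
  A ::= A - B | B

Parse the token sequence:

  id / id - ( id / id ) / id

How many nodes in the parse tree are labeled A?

6

[S [S [S [A [B id]]] / [A [A [B id]] - [B ( [S [S [A [B id]]] / [A [B id]]] )]]] / [A [B id]]]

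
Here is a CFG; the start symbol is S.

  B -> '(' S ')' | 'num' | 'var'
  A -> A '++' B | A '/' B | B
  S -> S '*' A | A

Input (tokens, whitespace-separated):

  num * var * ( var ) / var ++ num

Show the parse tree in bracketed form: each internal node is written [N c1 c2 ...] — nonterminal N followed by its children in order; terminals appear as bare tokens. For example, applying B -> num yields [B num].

[S [S [S [A [B num]]] * [A [B var]]] * [A [A [A [B ( [S [A [B var]]] )]] / [B var]] ++ [B num]]]

S
S * A
S * A * A
A * A * A
B * A * A
num * A * A
num * B * A
num * var * A
num * var * A ++ B
num * var * A / B ++ B
num * var * B / B ++ B
num * var * ( S ) / B ++ B
num * var * ( A ) / B ++ B
num * var * ( B ) / B ++ B
num * var * ( var ) / B ++ B
num * var * ( var ) / var ++ B
num * var * ( var ) / var ++ num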